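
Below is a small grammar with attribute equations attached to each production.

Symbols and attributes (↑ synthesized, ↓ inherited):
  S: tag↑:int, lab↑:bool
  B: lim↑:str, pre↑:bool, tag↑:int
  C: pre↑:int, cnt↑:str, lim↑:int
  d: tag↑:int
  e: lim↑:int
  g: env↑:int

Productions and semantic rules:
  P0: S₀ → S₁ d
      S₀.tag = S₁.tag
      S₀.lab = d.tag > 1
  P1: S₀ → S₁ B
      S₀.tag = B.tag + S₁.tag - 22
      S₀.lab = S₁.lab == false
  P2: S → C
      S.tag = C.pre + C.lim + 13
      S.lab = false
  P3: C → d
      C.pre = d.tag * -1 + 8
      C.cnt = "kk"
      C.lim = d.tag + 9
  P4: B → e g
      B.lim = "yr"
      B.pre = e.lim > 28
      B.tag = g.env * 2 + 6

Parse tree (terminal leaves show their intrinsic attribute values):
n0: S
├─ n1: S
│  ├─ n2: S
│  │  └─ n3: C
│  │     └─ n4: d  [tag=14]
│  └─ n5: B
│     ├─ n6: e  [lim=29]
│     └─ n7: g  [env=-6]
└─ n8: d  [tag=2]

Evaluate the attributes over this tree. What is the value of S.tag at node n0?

2

1. n4.tag = 14  [terminal]
2. n3.pre = -6  [d.tag * -1 + 8]
3. n3.cnt = "kk"  ["kk"]
4. n3.lim = 23  [d.tag + 9]
5. n2.tag = 30  [C.pre + C.lim + 13]
6. n2.lab = false  [false]
7. n6.lim = 29  [terminal]
8. n7.env = -6  [terminal]
9. n5.lim = "yr"  ["yr"]
10. n5.pre = true  [e.lim > 28]
11. n5.tag = -6  [g.env * 2 + 6]
12. n1.tag = 2  [B.tag + S₁.tag - 22]
13. n1.lab = true  [S₁.lab == false]
14. n8.tag = 2  [terminal]
15. n0.tag = 2  [S₁.tag]
16. n0.lab = true  [d.tag > 1]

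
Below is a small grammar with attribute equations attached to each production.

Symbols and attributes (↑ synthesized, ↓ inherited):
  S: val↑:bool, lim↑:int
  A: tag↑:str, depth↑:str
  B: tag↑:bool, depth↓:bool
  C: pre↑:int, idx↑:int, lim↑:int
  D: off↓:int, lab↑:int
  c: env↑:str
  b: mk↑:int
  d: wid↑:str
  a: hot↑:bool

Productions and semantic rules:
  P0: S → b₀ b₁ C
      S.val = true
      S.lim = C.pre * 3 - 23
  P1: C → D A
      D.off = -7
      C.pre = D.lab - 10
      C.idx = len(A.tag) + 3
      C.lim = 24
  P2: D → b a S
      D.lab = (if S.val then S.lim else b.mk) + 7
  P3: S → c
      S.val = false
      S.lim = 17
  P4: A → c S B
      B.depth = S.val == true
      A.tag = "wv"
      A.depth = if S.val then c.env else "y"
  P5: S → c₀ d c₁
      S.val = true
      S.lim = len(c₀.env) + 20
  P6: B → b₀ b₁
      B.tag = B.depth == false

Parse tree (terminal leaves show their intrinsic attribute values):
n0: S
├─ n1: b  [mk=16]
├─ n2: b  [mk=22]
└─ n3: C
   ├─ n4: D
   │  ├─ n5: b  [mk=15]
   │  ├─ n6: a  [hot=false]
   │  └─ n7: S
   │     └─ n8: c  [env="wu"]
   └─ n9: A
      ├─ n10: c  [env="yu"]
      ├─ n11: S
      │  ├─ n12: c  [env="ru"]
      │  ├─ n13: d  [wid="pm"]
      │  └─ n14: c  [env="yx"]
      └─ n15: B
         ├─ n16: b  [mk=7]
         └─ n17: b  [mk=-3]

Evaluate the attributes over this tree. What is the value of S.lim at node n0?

13

1. n1.mk = 16  [terminal]
2. n2.mk = 22  [terminal]
3. n4.off = -7  [-7]
4. n5.mk = 15  [terminal]
5. n6.hot = false  [terminal]
6. n8.env = "wu"  [terminal]
7. n7.val = false  [false]
8. n7.lim = 17  [17]
9. n4.lab = 22  [(if S.val then S.lim else b.mk) + 7]
10. n10.env = "yu"  [terminal]
11. n12.env = "ru"  [terminal]
12. n13.wid = "pm"  [terminal]
13. n14.env = "yx"  [terminal]
14. n11.val = true  [true]
15. n11.lim = 22  [len(c₀.env) + 20]
16. n15.depth = true  [S.val == true]
17. n16.mk = 7  [terminal]
18. n17.mk = -3  [terminal]
19. n15.tag = false  [B.depth == false]
20. n9.tag = "wv"  ["wv"]
21. n9.depth = "yu"  [if S.val then c.env else "y"]
22. n3.pre = 12  [D.lab - 10]
23. n3.idx = 5  [len(A.tag) + 3]
24. n3.lim = 24  [24]
25. n0.val = true  [true]
26. n0.lim = 13  [C.pre * 3 - 23]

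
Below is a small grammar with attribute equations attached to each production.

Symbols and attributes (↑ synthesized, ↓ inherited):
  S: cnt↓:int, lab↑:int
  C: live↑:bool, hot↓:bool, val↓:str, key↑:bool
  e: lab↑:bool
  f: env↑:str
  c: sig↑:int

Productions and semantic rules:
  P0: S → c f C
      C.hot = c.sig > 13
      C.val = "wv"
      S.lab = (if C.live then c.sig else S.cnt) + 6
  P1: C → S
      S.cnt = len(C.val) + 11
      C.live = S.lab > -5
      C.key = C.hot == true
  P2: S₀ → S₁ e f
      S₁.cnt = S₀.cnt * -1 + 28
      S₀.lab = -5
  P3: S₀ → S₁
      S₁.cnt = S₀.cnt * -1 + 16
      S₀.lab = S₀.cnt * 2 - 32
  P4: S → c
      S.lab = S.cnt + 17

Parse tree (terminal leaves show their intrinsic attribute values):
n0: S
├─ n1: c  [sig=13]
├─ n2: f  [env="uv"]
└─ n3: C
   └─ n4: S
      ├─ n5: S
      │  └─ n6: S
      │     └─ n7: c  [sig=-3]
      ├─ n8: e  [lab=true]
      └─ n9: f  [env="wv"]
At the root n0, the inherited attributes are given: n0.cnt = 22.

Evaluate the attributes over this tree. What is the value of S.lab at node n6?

1. n0.cnt = 22  [given at root]
2. n1.sig = 13  [terminal]
3. n2.env = "uv"  [terminal]
4. n3.hot = false  [c.sig > 13]
5. n3.val = "wv"  ["wv"]
6. n4.cnt = 13  [len(C.val) + 11]
7. n5.cnt = 15  [S₀.cnt * -1 + 28]
8. n6.cnt = 1  [S₀.cnt * -1 + 16]
9. n7.sig = -3  [terminal]
10. n6.lab = 18  [S.cnt + 17]
11. n5.lab = -2  [S₀.cnt * 2 - 32]
12. n8.lab = true  [terminal]
13. n9.env = "wv"  [terminal]
14. n4.lab = -5  [-5]
15. n3.live = false  [S.lab > -5]
16. n3.key = false  [C.hot == true]
17. n0.lab = 28  [(if C.live then c.sig else S.cnt) + 6]

18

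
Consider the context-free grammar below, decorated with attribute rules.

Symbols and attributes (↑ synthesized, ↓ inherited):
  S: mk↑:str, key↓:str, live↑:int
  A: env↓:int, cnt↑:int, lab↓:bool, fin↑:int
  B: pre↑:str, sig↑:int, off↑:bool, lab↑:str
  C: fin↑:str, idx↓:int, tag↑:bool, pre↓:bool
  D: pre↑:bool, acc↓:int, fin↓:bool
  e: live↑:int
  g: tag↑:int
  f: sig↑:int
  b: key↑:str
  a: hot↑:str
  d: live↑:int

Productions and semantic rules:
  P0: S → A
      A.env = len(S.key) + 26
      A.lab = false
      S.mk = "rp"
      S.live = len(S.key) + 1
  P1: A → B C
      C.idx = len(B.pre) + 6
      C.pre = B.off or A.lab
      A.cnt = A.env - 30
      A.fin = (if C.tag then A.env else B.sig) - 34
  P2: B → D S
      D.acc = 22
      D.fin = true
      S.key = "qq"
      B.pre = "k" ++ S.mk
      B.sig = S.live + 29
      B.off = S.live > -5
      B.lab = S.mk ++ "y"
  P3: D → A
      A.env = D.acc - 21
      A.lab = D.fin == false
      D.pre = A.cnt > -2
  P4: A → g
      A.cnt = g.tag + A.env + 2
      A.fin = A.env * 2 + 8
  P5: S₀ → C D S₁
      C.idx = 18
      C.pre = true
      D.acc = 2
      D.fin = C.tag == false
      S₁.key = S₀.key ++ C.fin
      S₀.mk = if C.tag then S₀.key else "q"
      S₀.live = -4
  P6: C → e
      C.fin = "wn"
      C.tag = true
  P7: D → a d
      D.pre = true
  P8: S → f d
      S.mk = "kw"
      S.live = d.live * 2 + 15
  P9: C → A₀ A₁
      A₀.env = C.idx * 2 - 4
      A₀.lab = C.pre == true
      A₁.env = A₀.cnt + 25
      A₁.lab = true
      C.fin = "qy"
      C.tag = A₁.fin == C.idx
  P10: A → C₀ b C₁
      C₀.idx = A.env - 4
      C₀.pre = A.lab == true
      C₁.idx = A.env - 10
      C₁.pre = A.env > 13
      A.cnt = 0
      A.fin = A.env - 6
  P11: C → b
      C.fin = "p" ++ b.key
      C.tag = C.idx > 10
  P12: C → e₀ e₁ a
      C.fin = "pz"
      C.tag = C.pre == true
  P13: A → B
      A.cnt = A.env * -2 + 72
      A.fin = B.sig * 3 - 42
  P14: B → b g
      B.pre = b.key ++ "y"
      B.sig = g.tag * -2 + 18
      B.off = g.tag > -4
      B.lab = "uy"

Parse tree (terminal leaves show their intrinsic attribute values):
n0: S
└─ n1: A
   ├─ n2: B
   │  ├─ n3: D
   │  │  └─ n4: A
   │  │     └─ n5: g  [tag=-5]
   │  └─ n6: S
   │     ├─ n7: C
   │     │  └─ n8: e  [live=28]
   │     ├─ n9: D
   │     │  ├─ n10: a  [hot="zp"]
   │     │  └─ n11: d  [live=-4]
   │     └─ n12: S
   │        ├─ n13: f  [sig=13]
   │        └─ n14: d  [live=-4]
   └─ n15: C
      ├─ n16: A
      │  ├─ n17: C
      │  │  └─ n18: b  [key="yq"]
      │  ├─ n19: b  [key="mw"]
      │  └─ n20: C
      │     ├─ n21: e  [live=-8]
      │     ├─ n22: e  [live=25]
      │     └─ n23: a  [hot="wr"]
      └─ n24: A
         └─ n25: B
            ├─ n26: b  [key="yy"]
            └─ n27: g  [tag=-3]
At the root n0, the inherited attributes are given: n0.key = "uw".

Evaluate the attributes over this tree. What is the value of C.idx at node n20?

4

1. n0.key = "uw"  [given at root]
2. n1.env = 28  [len(S.key) + 26]
3. n1.lab = false  [false]
4. n3.acc = 22  [22]
5. n3.fin = true  [true]
6. n4.env = 1  [D.acc - 21]
7. n4.lab = false  [D.fin == false]
8. n5.tag = -5  [terminal]
9. n4.cnt = -2  [g.tag + A.env + 2]
10. n4.fin = 10  [A.env * 2 + 8]
11. n3.pre = false  [A.cnt > -2]
12. n6.key = "qq"  ["qq"]
13. n7.idx = 18  [18]
14. n7.pre = true  [true]
15. n8.live = 28  [terminal]
16. n7.fin = "wn"  ["wn"]
17. n7.tag = true  [true]
18. n9.acc = 2  [2]
19. n9.fin = false  [C.tag == false]
20. n10.hot = "zp"  [terminal]
21. n11.live = -4  [terminal]
22. n9.pre = true  [true]
23. n12.key = "qqwn"  [S₀.key ++ C.fin]
24. n13.sig = 13  [terminal]
25. n14.live = -4  [terminal]
26. n12.mk = "kw"  ["kw"]
27. n12.live = 7  [d.live * 2 + 15]
28. n6.mk = "qq"  [if C.tag then S₀.key else "q"]
29. n6.live = -4  [-4]
30. n2.pre = "kqq"  ["k" ++ S.mk]
31. n2.sig = 25  [S.live + 29]
32. n2.off = true  [S.live > -5]
33. n2.lab = "qqy"  [S.mk ++ "y"]
34. n15.idx = 9  [len(B.pre) + 6]
35. n15.pre = true  [B.off or A.lab]
36. n16.env = 14  [C.idx * 2 - 4]
37. n16.lab = true  [C.pre == true]
38. n17.idx = 10  [A.env - 4]
39. n17.pre = true  [A.lab == true]
40. n18.key = "yq"  [terminal]
41. n17.fin = "pyq"  ["p" ++ b.key]
42. n17.tag = false  [C.idx > 10]
43. n19.key = "mw"  [terminal]
44. n20.idx = 4  [A.env - 10]
45. n20.pre = true  [A.env > 13]
46. n21.live = -8  [terminal]
47. n22.live = 25  [terminal]
48. n23.hot = "wr"  [terminal]
49. n20.fin = "pz"  ["pz"]
50. n20.tag = true  [C.pre == true]
51. n16.cnt = 0  [0]
52. n16.fin = 8  [A.env - 6]
53. n24.env = 25  [A₀.cnt + 25]
54. n24.lab = true  [true]
55. n26.key = "yy"  [terminal]
56. n27.tag = -3  [terminal]
57. n25.pre = "yyy"  [b.key ++ "y"]
58. n25.sig = 24  [g.tag * -2 + 18]
59. n25.off = true  [g.tag > -4]
60. n25.lab = "uy"  ["uy"]
61. n24.cnt = 22  [A.env * -2 + 72]
62. n24.fin = 30  [B.sig * 3 - 42]
63. n15.fin = "qy"  ["qy"]
64. n15.tag = false  [A₁.fin == C.idx]
65. n1.cnt = -2  [A.env - 30]
66. n1.fin = -9  [(if C.tag then A.env else B.sig) - 34]
67. n0.mk = "rp"  ["rp"]
68. n0.live = 3  [len(S.key) + 1]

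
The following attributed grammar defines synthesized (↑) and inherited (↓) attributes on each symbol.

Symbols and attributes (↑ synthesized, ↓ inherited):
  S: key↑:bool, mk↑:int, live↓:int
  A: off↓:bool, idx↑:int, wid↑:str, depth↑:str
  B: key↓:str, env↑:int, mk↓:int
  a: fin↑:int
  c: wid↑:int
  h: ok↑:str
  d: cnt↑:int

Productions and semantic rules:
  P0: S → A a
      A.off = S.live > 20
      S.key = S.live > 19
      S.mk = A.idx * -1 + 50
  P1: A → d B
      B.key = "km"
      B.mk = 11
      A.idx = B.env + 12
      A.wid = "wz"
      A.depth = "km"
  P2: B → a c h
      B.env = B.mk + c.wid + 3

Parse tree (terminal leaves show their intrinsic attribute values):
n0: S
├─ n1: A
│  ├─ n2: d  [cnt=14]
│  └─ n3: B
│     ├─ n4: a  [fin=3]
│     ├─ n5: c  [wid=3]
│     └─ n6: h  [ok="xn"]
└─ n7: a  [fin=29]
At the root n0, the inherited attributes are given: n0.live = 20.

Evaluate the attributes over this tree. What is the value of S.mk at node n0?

1. n0.live = 20  [given at root]
2. n1.off = false  [S.live > 20]
3. n2.cnt = 14  [terminal]
4. n3.key = "km"  ["km"]
5. n3.mk = 11  [11]
6. n4.fin = 3  [terminal]
7. n5.wid = 3  [terminal]
8. n6.ok = "xn"  [terminal]
9. n3.env = 17  [B.mk + c.wid + 3]
10. n1.idx = 29  [B.env + 12]
11. n1.wid = "wz"  ["wz"]
12. n1.depth = "km"  ["km"]
13. n7.fin = 29  [terminal]
14. n0.key = true  [S.live > 19]
15. n0.mk = 21  [A.idx * -1 + 50]

21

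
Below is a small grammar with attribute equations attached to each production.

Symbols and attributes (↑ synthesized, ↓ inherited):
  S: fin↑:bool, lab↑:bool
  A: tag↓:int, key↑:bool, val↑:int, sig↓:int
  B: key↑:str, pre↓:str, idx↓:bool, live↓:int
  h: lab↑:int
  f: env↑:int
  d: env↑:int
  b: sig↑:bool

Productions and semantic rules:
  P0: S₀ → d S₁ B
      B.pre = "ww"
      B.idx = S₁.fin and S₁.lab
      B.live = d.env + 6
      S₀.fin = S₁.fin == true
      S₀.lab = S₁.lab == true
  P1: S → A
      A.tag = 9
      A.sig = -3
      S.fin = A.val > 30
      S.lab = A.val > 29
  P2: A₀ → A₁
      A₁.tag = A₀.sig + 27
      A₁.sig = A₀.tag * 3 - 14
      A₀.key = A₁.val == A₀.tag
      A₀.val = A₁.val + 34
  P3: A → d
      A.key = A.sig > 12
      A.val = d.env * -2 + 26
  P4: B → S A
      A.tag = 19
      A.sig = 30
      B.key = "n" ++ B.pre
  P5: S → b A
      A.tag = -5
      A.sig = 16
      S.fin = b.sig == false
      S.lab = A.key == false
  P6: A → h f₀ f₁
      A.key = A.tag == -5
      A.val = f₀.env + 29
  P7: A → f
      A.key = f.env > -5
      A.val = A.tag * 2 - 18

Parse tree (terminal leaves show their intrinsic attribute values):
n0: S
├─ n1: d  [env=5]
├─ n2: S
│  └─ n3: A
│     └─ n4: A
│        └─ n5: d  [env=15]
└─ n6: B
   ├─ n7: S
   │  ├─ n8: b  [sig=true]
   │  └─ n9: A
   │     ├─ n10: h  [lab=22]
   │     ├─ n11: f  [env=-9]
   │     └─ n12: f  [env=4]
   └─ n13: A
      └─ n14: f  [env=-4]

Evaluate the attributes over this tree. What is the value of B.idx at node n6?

false

1. n1.env = 5  [terminal]
2. n3.tag = 9  [9]
3. n3.sig = -3  [-3]
4. n4.tag = 24  [A₀.sig + 27]
5. n4.sig = 13  [A₀.tag * 3 - 14]
6. n5.env = 15  [terminal]
7. n4.key = true  [A.sig > 12]
8. n4.val = -4  [d.env * -2 + 26]
9. n3.key = false  [A₁.val == A₀.tag]
10. n3.val = 30  [A₁.val + 34]
11. n2.fin = false  [A.val > 30]
12. n2.lab = true  [A.val > 29]
13. n6.pre = "ww"  ["ww"]
14. n6.idx = false  [S₁.fin and S₁.lab]
15. n6.live = 11  [d.env + 6]
16. n8.sig = true  [terminal]
17. n9.tag = -5  [-5]
18. n9.sig = 16  [16]
19. n10.lab = 22  [terminal]
20. n11.env = -9  [terminal]
21. n12.env = 4  [terminal]
22. n9.key = true  [A.tag == -5]
23. n9.val = 20  [f₀.env + 29]
24. n7.fin = false  [b.sig == false]
25. n7.lab = false  [A.key == false]
26. n13.tag = 19  [19]
27. n13.sig = 30  [30]
28. n14.env = -4  [terminal]
29. n13.key = true  [f.env > -5]
30. n13.val = 20  [A.tag * 2 - 18]
31. n6.key = "nww"  ["n" ++ B.pre]
32. n0.fin = false  [S₁.fin == true]
33. n0.lab = true  [S₁.lab == true]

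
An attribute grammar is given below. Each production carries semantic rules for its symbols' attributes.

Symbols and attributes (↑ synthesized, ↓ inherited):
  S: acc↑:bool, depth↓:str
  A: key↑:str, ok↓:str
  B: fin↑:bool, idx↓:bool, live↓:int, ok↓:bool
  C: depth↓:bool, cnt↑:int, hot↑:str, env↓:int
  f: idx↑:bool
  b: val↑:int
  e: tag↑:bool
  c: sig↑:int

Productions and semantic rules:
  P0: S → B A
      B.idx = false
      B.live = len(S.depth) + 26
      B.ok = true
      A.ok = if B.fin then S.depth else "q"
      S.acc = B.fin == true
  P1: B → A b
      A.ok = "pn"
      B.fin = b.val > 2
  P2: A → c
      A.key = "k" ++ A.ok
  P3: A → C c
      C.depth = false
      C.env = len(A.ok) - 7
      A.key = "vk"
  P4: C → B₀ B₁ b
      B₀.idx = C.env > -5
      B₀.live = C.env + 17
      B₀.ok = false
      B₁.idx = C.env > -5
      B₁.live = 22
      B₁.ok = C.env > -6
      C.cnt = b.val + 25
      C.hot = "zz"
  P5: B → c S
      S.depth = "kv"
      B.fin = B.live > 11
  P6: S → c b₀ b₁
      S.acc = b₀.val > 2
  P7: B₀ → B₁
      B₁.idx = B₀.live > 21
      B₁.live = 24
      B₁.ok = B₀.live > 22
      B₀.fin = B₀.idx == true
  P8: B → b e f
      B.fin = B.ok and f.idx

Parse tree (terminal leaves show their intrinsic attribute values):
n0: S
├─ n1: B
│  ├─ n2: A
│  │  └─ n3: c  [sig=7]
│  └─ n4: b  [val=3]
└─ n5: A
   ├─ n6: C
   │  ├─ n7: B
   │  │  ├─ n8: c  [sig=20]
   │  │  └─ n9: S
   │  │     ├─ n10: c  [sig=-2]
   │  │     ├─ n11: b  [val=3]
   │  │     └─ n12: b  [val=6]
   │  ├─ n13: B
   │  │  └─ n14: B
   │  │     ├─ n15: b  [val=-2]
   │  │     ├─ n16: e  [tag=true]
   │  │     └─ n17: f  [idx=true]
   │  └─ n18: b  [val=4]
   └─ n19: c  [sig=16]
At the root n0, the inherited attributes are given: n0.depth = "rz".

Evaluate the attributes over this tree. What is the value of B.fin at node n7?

1. n0.depth = "rz"  [given at root]
2. n1.idx = false  [false]
3. n1.live = 28  [len(S.depth) + 26]
4. n1.ok = true  [true]
5. n2.ok = "pn"  ["pn"]
6. n3.sig = 7  [terminal]
7. n2.key = "kpn"  ["k" ++ A.ok]
8. n4.val = 3  [terminal]
9. n1.fin = true  [b.val > 2]
10. n5.ok = "rz"  [if B.fin then S.depth else "q"]
11. n6.depth = false  [false]
12. n6.env = -5  [len(A.ok) - 7]
13. n7.idx = false  [C.env > -5]
14. n7.live = 12  [C.env + 17]
15. n7.ok = false  [false]
16. n8.sig = 20  [terminal]
17. n9.depth = "kv"  ["kv"]
18. n10.sig = -2  [terminal]
19. n11.val = 3  [terminal]
20. n12.val = 6  [terminal]
21. n9.acc = true  [b₀.val > 2]
22. n7.fin = true  [B.live > 11]
23. n13.idx = false  [C.env > -5]
24. n13.live = 22  [22]
25. n13.ok = true  [C.env > -6]
26. n14.idx = true  [B₀.live > 21]
27. n14.live = 24  [24]
28. n14.ok = false  [B₀.live > 22]
29. n15.val = -2  [terminal]
30. n16.tag = true  [terminal]
31. n17.idx = true  [terminal]
32. n14.fin = false  [B.ok and f.idx]
33. n13.fin = false  [B₀.idx == true]
34. n18.val = 4  [terminal]
35. n6.cnt = 29  [b.val + 25]
36. n6.hot = "zz"  ["zz"]
37. n19.sig = 16  [terminal]
38. n5.key = "vk"  ["vk"]
39. n0.acc = true  [B.fin == true]

true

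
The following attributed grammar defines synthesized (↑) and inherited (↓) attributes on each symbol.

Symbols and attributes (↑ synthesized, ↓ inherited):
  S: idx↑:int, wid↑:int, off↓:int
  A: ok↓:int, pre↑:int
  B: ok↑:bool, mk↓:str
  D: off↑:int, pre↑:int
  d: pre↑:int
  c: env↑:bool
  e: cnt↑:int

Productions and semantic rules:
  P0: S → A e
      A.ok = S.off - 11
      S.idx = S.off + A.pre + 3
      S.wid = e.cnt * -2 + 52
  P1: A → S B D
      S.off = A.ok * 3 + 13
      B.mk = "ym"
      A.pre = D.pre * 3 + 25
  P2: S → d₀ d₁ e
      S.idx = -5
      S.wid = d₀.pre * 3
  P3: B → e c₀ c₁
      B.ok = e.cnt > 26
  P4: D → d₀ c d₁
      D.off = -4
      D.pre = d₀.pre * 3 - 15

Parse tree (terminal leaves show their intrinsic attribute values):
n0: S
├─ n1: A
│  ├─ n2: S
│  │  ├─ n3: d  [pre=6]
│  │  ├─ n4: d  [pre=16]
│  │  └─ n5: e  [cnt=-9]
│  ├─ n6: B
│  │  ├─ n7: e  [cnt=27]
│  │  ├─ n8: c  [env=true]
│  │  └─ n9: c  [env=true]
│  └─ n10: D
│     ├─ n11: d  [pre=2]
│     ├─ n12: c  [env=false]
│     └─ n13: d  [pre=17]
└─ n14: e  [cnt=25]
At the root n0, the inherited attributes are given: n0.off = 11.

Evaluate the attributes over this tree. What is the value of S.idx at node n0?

12

1. n0.off = 11  [given at root]
2. n1.ok = 0  [S.off - 11]
3. n2.off = 13  [A.ok * 3 + 13]
4. n3.pre = 6  [terminal]
5. n4.pre = 16  [terminal]
6. n5.cnt = -9  [terminal]
7. n2.idx = -5  [-5]
8. n2.wid = 18  [d₀.pre * 3]
9. n6.mk = "ym"  ["ym"]
10. n7.cnt = 27  [terminal]
11. n8.env = true  [terminal]
12. n9.env = true  [terminal]
13. n6.ok = true  [e.cnt > 26]
14. n11.pre = 2  [terminal]
15. n12.env = false  [terminal]
16. n13.pre = 17  [terminal]
17. n10.off = -4  [-4]
18. n10.pre = -9  [d₀.pre * 3 - 15]
19. n1.pre = -2  [D.pre * 3 + 25]
20. n14.cnt = 25  [terminal]
21. n0.idx = 12  [S.off + A.pre + 3]
22. n0.wid = 2  [e.cnt * -2 + 52]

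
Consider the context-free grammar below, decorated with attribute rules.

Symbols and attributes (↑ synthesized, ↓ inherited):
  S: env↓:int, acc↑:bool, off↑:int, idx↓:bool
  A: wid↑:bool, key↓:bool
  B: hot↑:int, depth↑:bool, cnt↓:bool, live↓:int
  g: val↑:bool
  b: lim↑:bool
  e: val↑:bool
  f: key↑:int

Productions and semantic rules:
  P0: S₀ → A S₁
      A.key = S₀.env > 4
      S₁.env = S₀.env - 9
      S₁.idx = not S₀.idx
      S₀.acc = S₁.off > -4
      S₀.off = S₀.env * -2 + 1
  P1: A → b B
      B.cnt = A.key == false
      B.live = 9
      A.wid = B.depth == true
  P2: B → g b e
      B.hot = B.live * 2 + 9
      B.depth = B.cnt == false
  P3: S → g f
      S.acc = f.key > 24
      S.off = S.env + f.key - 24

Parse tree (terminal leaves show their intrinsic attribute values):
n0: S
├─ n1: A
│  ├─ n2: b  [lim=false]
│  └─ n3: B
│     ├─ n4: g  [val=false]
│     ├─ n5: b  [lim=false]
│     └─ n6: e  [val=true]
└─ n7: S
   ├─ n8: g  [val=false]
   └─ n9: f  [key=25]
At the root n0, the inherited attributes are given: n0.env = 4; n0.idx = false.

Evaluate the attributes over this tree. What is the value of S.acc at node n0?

false

1. n0.env = 4  [given at root]
2. n0.idx = false  [given at root]
3. n1.key = false  [S₀.env > 4]
4. n2.lim = false  [terminal]
5. n3.cnt = true  [A.key == false]
6. n3.live = 9  [9]
7. n4.val = false  [terminal]
8. n5.lim = false  [terminal]
9. n6.val = true  [terminal]
10. n3.hot = 27  [B.live * 2 + 9]
11. n3.depth = false  [B.cnt == false]
12. n1.wid = false  [B.depth == true]
13. n7.env = -5  [S₀.env - 9]
14. n7.idx = true  [not S₀.idx]
15. n8.val = false  [terminal]
16. n9.key = 25  [terminal]
17. n7.acc = true  [f.key > 24]
18. n7.off = -4  [S.env + f.key - 24]
19. n0.acc = false  [S₁.off > -4]
20. n0.off = -7  [S₀.env * -2 + 1]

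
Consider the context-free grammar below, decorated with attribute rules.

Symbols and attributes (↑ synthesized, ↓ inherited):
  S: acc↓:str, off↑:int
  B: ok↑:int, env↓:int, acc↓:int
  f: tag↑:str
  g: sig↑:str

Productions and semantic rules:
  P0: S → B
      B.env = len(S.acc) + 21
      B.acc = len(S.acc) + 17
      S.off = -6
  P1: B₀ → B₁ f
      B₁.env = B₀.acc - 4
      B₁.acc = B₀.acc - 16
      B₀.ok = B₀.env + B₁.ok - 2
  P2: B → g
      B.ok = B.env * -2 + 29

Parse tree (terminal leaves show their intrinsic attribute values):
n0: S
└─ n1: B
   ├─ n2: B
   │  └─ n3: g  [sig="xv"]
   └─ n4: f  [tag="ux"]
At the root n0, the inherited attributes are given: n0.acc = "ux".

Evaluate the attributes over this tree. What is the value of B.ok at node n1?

20

1. n0.acc = "ux"  [given at root]
2. n1.env = 23  [len(S.acc) + 21]
3. n1.acc = 19  [len(S.acc) + 17]
4. n2.env = 15  [B₀.acc - 4]
5. n2.acc = 3  [B₀.acc - 16]
6. n3.sig = "xv"  [terminal]
7. n2.ok = -1  [B.env * -2 + 29]
8. n4.tag = "ux"  [terminal]
9. n1.ok = 20  [B₀.env + B₁.ok - 2]
10. n0.off = -6  [-6]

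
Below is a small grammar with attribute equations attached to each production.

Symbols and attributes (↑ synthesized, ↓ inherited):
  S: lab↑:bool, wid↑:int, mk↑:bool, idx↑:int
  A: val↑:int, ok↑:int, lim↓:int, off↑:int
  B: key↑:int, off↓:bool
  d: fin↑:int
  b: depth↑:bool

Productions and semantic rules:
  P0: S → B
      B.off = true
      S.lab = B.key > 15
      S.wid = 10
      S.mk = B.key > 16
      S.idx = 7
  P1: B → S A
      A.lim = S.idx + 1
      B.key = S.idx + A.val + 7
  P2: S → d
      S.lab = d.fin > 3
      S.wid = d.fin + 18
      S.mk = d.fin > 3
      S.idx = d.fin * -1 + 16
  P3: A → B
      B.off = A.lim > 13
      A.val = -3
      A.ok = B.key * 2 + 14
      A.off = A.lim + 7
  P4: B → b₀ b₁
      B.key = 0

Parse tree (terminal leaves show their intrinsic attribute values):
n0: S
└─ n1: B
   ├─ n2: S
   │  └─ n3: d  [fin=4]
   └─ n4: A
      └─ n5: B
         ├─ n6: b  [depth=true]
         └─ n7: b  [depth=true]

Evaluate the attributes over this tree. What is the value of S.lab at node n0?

1. n1.off = true  [true]
2. n3.fin = 4  [terminal]
3. n2.lab = true  [d.fin > 3]
4. n2.wid = 22  [d.fin + 18]
5. n2.mk = true  [d.fin > 3]
6. n2.idx = 12  [d.fin * -1 + 16]
7. n4.lim = 13  [S.idx + 1]
8. n5.off = false  [A.lim > 13]
9. n6.depth = true  [terminal]
10. n7.depth = true  [terminal]
11. n5.key = 0  [0]
12. n4.val = -3  [-3]
13. n4.ok = 14  [B.key * 2 + 14]
14. n4.off = 20  [A.lim + 7]
15. n1.key = 16  [S.idx + A.val + 7]
16. n0.lab = true  [B.key > 15]
17. n0.wid = 10  [10]
18. n0.mk = false  [B.key > 16]
19. n0.idx = 7  [7]

true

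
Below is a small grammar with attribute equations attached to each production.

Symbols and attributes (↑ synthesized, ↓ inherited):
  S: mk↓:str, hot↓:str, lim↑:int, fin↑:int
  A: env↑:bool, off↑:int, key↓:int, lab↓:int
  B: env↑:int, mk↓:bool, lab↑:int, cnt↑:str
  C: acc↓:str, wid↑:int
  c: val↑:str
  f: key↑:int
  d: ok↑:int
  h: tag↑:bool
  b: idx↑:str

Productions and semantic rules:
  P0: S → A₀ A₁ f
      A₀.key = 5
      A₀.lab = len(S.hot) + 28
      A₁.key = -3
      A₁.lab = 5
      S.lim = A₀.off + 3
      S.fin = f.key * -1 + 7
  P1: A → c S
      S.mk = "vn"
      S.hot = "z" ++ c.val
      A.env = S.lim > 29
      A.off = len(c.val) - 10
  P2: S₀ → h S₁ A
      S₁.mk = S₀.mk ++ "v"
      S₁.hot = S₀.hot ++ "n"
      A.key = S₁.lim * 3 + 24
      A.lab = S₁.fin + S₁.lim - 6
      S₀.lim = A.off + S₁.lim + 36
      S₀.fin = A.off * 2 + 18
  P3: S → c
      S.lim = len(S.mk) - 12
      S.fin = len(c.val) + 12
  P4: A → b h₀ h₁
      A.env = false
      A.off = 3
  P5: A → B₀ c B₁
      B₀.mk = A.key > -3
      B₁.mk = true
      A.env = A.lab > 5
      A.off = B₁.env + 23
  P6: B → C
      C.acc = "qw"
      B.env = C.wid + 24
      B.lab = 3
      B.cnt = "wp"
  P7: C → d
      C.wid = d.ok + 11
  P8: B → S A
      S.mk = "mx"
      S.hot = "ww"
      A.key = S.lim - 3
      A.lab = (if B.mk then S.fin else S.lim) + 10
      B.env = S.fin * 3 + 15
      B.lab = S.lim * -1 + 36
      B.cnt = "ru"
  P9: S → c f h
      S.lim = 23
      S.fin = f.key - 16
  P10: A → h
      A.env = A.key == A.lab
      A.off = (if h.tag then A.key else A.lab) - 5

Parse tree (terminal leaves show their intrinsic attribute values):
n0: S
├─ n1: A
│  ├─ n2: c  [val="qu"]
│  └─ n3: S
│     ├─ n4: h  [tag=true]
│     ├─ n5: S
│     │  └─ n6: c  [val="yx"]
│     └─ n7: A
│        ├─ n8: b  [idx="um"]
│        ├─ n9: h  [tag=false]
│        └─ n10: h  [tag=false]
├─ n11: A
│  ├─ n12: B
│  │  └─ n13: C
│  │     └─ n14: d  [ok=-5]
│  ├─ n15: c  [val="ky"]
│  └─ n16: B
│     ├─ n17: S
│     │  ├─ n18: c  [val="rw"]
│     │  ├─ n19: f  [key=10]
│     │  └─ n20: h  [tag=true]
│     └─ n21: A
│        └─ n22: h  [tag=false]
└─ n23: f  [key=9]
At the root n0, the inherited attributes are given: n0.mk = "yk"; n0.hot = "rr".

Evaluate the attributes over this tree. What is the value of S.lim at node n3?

1. n0.mk = "yk"  [given at root]
2. n0.hot = "rr"  [given at root]
3. n1.key = 5  [5]
4. n1.lab = 30  [len(S.hot) + 28]
5. n2.val = "qu"  [terminal]
6. n3.mk = "vn"  ["vn"]
7. n3.hot = "zqu"  ["z" ++ c.val]
8. n4.tag = true  [terminal]
9. n5.mk = "vnv"  [S₀.mk ++ "v"]
10. n5.hot = "zqun"  [S₀.hot ++ "n"]
11. n6.val = "yx"  [terminal]
12. n5.lim = -9  [len(S.mk) - 12]
13. n5.fin = 14  [len(c.val) + 12]
14. n7.key = -3  [S₁.lim * 3 + 24]
15. n7.lab = -1  [S₁.fin + S₁.lim - 6]
16. n8.idx = "um"  [terminal]
17. n9.tag = false  [terminal]
18. n10.tag = false  [terminal]
19. n7.env = false  [false]
20. n7.off = 3  [3]
21. n3.lim = 30  [A.off + S₁.lim + 36]
22. n3.fin = 24  [A.off * 2 + 18]
23. n1.env = true  [S.lim > 29]
24. n1.off = -8  [len(c.val) - 10]
25. n11.key = -3  [-3]
26. n11.lab = 5  [5]
27. n12.mk = false  [A.key > -3]
28. n13.acc = "qw"  ["qw"]
29. n14.ok = -5  [terminal]
30. n13.wid = 6  [d.ok + 11]
31. n12.env = 30  [C.wid + 24]
32. n12.lab = 3  [3]
33. n12.cnt = "wp"  ["wp"]
34. n15.val = "ky"  [terminal]
35. n16.mk = true  [true]
36. n17.mk = "mx"  ["mx"]
37. n17.hot = "ww"  ["ww"]
38. n18.val = "rw"  [terminal]
39. n19.key = 10  [terminal]
40. n20.tag = true  [terminal]
41. n17.lim = 23  [23]
42. n17.fin = -6  [f.key - 16]
43. n21.key = 20  [S.lim - 3]
44. n21.lab = 4  [(if B.mk then S.fin else S.lim) + 10]
45. n22.tag = false  [terminal]
46. n21.env = false  [A.key == A.lab]
47. n21.off = -1  [(if h.tag then A.key else A.lab) - 5]
48. n16.env = -3  [S.fin * 3 + 15]
49. n16.lab = 13  [S.lim * -1 + 36]
50. n16.cnt = "ru"  ["ru"]
51. n11.env = false  [A.lab > 5]
52. n11.off = 20  [B₁.env + 23]
53. n23.key = 9  [terminal]
54. n0.lim = -5  [A₀.off + 3]
55. n0.fin = -2  [f.key * -1 + 7]

30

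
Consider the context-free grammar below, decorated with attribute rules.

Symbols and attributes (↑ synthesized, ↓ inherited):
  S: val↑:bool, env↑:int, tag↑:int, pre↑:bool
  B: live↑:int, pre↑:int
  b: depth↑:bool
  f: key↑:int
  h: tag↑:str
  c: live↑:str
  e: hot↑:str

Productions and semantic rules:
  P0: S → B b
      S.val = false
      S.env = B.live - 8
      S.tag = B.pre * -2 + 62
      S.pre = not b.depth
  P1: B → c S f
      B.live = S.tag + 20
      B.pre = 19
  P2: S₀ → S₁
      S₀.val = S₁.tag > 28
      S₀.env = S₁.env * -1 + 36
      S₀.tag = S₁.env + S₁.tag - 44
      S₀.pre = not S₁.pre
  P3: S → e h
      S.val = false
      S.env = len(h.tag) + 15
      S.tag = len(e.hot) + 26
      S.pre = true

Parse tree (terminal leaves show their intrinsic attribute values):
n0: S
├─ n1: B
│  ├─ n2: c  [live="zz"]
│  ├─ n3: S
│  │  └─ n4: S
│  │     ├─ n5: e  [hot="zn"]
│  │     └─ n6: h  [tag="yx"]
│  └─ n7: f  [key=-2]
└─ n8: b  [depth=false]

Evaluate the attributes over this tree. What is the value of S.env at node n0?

1. n2.live = "zz"  [terminal]
2. n5.hot = "zn"  [terminal]
3. n6.tag = "yx"  [terminal]
4. n4.val = false  [false]
5. n4.env = 17  [len(h.tag) + 15]
6. n4.tag = 28  [len(e.hot) + 26]
7. n4.pre = true  [true]
8. n3.val = false  [S₁.tag > 28]
9. n3.env = 19  [S₁.env * -1 + 36]
10. n3.tag = 1  [S₁.env + S₁.tag - 44]
11. n3.pre = false  [not S₁.pre]
12. n7.key = -2  [terminal]
13. n1.live = 21  [S.tag + 20]
14. n1.pre = 19  [19]
15. n8.depth = false  [terminal]
16. n0.val = false  [false]
17. n0.env = 13  [B.live - 8]
18. n0.tag = 24  [B.pre * -2 + 62]
19. n0.pre = true  [not b.depth]

13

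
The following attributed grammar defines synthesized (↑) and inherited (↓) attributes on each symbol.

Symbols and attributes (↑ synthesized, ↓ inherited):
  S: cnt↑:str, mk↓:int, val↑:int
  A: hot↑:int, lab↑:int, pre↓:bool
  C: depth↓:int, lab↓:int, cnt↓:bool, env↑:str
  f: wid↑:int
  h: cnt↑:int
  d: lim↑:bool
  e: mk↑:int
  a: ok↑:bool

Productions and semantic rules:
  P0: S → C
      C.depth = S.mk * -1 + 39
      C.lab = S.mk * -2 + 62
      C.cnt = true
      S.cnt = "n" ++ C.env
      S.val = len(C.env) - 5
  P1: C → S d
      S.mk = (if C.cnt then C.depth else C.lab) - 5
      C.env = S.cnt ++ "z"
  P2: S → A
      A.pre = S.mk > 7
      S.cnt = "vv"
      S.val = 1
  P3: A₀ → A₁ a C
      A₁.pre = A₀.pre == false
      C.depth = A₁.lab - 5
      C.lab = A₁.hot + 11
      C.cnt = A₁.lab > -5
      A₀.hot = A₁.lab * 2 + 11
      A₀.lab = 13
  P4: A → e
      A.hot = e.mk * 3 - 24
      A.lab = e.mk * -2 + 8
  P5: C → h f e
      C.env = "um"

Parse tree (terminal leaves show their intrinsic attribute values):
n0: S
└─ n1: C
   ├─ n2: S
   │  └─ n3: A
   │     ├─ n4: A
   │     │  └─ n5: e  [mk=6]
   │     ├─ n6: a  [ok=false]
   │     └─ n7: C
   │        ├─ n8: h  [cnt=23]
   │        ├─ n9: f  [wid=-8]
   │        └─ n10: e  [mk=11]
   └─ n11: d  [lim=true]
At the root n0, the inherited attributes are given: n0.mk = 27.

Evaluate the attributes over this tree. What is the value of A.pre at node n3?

1. n0.mk = 27  [given at root]
2. n1.depth = 12  [S.mk * -1 + 39]
3. n1.lab = 8  [S.mk * -2 + 62]
4. n1.cnt = true  [true]
5. n2.mk = 7  [(if C.cnt then C.depth else C.lab) - 5]
6. n3.pre = false  [S.mk > 7]
7. n4.pre = true  [A₀.pre == false]
8. n5.mk = 6  [terminal]
9. n4.hot = -6  [e.mk * 3 - 24]
10. n4.lab = -4  [e.mk * -2 + 8]
11. n6.ok = false  [terminal]
12. n7.depth = -9  [A₁.lab - 5]
13. n7.lab = 5  [A₁.hot + 11]
14. n7.cnt = true  [A₁.lab > -5]
15. n8.cnt = 23  [terminal]
16. n9.wid = -8  [terminal]
17. n10.mk = 11  [terminal]
18. n7.env = "um"  ["um"]
19. n3.hot = 3  [A₁.lab * 2 + 11]
20. n3.lab = 13  [13]
21. n2.cnt = "vv"  ["vv"]
22. n2.val = 1  [1]
23. n11.lim = true  [terminal]
24. n1.env = "vvz"  [S.cnt ++ "z"]
25. n0.cnt = "nvvz"  ["n" ++ C.env]
26. n0.val = -2  [len(C.env) - 5]

false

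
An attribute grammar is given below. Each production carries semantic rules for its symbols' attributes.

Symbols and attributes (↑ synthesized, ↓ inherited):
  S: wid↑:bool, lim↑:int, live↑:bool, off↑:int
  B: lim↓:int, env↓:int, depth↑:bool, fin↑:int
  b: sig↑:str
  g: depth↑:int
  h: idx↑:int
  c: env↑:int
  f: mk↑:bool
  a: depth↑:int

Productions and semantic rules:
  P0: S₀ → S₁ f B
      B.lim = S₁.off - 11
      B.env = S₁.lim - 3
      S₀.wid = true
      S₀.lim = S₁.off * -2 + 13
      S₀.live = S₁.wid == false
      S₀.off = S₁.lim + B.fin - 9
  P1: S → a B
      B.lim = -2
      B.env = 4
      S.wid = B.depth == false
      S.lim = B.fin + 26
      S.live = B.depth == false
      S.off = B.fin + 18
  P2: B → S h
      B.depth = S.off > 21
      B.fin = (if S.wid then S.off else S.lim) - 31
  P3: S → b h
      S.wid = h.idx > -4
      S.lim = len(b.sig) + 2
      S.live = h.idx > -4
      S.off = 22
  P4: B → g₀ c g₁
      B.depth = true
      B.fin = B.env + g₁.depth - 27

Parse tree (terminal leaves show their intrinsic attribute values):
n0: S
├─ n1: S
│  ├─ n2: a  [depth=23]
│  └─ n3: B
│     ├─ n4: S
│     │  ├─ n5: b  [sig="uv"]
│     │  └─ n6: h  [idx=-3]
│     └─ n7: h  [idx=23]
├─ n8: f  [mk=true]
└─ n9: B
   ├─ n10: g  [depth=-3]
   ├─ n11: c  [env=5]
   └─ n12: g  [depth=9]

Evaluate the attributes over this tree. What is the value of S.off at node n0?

4

1. n2.depth = 23  [terminal]
2. n3.lim = -2  [-2]
3. n3.env = 4  [4]
4. n5.sig = "uv"  [terminal]
5. n6.idx = -3  [terminal]
6. n4.wid = true  [h.idx > -4]
7. n4.lim = 4  [len(b.sig) + 2]
8. n4.live = true  [h.idx > -4]
9. n4.off = 22  [22]
10. n7.idx = 23  [terminal]
11. n3.depth = true  [S.off > 21]
12. n3.fin = -9  [(if S.wid then S.off else S.lim) - 31]
13. n1.wid = false  [B.depth == false]
14. n1.lim = 17  [B.fin + 26]
15. n1.live = false  [B.depth == false]
16. n1.off = 9  [B.fin + 18]
17. n8.mk = true  [terminal]
18. n9.lim = -2  [S₁.off - 11]
19. n9.env = 14  [S₁.lim - 3]
20. n10.depth = -3  [terminal]
21. n11.env = 5  [terminal]
22. n12.depth = 9  [terminal]
23. n9.depth = true  [true]
24. n9.fin = -4  [B.env + g₁.depth - 27]
25. n0.wid = true  [true]
26. n0.lim = -5  [S₁.off * -2 + 13]
27. n0.live = true  [S₁.wid == false]
28. n0.off = 4  [S₁.lim + B.fin - 9]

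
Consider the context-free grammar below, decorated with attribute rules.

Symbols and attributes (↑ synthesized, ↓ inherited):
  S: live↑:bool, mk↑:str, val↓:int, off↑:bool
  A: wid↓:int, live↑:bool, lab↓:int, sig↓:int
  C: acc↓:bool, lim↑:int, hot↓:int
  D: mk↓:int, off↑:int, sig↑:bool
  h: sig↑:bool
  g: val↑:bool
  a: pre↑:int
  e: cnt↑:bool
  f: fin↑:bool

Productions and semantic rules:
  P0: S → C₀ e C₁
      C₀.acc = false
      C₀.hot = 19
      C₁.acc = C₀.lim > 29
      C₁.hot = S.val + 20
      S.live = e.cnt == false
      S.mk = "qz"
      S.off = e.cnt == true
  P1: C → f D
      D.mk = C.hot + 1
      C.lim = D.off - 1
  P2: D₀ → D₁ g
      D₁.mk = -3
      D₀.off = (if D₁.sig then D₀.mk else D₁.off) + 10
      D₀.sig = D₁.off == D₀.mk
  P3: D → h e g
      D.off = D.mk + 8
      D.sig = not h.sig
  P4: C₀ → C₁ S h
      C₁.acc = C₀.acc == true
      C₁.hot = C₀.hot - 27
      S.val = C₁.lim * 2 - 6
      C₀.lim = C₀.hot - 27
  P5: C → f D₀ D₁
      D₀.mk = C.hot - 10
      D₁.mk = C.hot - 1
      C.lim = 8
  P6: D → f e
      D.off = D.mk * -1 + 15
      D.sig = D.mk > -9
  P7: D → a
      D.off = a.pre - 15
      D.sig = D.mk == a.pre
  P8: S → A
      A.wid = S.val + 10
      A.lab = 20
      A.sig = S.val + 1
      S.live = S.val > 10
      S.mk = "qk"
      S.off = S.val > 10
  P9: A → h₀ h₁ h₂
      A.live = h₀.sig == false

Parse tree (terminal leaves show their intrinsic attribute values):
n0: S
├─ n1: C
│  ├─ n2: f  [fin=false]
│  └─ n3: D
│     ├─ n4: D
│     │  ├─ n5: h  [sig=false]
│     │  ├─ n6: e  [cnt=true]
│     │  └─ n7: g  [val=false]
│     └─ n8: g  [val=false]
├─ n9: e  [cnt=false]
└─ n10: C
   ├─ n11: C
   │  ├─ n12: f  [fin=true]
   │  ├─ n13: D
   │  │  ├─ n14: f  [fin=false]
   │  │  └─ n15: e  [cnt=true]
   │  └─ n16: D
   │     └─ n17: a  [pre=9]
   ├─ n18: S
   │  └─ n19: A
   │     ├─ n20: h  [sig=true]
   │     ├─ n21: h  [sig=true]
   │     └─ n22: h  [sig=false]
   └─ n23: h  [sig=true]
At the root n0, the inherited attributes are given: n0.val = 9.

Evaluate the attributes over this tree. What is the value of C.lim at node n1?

29

1. n0.val = 9  [given at root]
2. n1.acc = false  [false]
3. n1.hot = 19  [19]
4. n2.fin = false  [terminal]
5. n3.mk = 20  [C.hot + 1]
6. n4.mk = -3  [-3]
7. n5.sig = false  [terminal]
8. n6.cnt = true  [terminal]
9. n7.val = false  [terminal]
10. n4.off = 5  [D.mk + 8]
11. n4.sig = true  [not h.sig]
12. n8.val = false  [terminal]
13. n3.off = 30  [(if D₁.sig then D₀.mk else D₁.off) + 10]
14. n3.sig = false  [D₁.off == D₀.mk]
15. n1.lim = 29  [D.off - 1]
16. n9.cnt = false  [terminal]
17. n10.acc = false  [C₀.lim > 29]
18. n10.hot = 29  [S.val + 20]
19. n11.acc = false  [C₀.acc == true]
20. n11.hot = 2  [C₀.hot - 27]
21. n12.fin = true  [terminal]
22. n13.mk = -8  [C.hot - 10]
23. n14.fin = false  [terminal]
24. n15.cnt = true  [terminal]
25. n13.off = 23  [D.mk * -1 + 15]
26. n13.sig = true  [D.mk > -9]
27. n16.mk = 1  [C.hot - 1]
28. n17.pre = 9  [terminal]
29. n16.off = -6  [a.pre - 15]
30. n16.sig = false  [D.mk == a.pre]
31. n11.lim = 8  [8]
32. n18.val = 10  [C₁.lim * 2 - 6]
33. n19.wid = 20  [S.val + 10]
34. n19.lab = 20  [20]
35. n19.sig = 11  [S.val + 1]
36. n20.sig = true  [terminal]
37. n21.sig = true  [terminal]
38. n22.sig = false  [terminal]
39. n19.live = false  [h₀.sig == false]
40. n18.live = false  [S.val > 10]
41. n18.mk = "qk"  ["qk"]
42. n18.off = false  [S.val > 10]
43. n23.sig = true  [terminal]
44. n10.lim = 2  [C₀.hot - 27]
45. n0.live = true  [e.cnt == false]
46. n0.mk = "qz"  ["qz"]
47. n0.off = false  [e.cnt == true]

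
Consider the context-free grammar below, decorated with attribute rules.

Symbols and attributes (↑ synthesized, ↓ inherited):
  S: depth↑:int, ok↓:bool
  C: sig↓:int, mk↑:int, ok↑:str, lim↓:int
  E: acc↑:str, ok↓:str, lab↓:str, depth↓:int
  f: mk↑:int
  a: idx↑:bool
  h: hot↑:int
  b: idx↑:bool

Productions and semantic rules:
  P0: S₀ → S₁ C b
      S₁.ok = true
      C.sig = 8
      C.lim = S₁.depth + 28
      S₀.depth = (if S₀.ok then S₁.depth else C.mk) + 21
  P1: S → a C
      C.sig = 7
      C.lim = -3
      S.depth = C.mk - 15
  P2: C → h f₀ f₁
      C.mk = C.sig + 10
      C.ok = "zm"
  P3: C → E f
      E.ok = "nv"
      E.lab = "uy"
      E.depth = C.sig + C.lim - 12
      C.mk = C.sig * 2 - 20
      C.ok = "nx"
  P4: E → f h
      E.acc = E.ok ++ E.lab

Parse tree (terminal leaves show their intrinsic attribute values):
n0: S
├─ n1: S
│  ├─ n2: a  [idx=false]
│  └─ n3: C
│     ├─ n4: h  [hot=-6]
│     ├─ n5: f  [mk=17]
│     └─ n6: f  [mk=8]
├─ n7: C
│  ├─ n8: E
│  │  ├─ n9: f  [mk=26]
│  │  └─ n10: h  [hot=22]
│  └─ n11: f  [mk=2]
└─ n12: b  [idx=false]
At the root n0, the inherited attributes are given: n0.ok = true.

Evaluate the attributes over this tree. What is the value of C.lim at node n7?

30

1. n0.ok = true  [given at root]
2. n1.ok = true  [true]
3. n2.idx = false  [terminal]
4. n3.sig = 7  [7]
5. n3.lim = -3  [-3]
6. n4.hot = -6  [terminal]
7. n5.mk = 17  [terminal]
8. n6.mk = 8  [terminal]
9. n3.mk = 17  [C.sig + 10]
10. n3.ok = "zm"  ["zm"]
11. n1.depth = 2  [C.mk - 15]
12. n7.sig = 8  [8]
13. n7.lim = 30  [S₁.depth + 28]
14. n8.ok = "nv"  ["nv"]
15. n8.lab = "uy"  ["uy"]
16. n8.depth = 26  [C.sig + C.lim - 12]
17. n9.mk = 26  [terminal]
18. n10.hot = 22  [terminal]
19. n8.acc = "nvuy"  [E.ok ++ E.lab]
20. n11.mk = 2  [terminal]
21. n7.mk = -4  [C.sig * 2 - 20]
22. n7.ok = "nx"  ["nx"]
23. n12.idx = false  [terminal]
24. n0.depth = 23  [(if S₀.ok then S₁.depth else C.mk) + 21]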